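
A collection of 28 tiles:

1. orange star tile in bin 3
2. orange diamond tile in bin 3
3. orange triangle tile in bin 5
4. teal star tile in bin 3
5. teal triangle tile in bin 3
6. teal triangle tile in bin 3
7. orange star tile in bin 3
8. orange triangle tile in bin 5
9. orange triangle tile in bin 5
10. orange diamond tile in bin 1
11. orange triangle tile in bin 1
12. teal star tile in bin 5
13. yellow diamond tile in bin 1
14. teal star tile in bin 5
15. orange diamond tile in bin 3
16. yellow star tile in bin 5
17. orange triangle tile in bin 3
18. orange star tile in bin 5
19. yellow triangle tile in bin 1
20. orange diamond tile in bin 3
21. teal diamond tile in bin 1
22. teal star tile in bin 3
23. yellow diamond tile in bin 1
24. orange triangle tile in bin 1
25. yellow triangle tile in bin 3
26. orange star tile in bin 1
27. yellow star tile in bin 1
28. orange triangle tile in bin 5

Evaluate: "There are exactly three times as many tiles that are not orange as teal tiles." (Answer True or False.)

False

There are 13 tiles that are not orange.
There are 7 teal tiles.
The claim requires 13 = 3 × 7 = 21, which does not hold.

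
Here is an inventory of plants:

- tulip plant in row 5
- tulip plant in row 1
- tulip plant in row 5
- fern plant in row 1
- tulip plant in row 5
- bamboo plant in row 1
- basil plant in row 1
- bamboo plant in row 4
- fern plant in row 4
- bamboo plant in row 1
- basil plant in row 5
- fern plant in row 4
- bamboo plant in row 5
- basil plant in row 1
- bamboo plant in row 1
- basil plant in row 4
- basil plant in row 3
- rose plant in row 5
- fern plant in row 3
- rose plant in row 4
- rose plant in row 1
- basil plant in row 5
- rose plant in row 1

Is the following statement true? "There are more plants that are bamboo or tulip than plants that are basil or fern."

False

|plants that are bamboo or tulip| = 9.
|plants that are basil or fern| = 10.
The claim requires 9 > 10, which does not hold.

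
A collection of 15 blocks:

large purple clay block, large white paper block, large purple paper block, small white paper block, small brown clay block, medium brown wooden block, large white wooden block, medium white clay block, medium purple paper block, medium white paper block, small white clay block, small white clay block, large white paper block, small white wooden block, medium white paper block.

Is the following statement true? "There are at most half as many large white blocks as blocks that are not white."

large white blocks: 3.
blocks that are not white: 5.
The claim requires 2 × 3 = 6 ≤ 5, which does not hold.

False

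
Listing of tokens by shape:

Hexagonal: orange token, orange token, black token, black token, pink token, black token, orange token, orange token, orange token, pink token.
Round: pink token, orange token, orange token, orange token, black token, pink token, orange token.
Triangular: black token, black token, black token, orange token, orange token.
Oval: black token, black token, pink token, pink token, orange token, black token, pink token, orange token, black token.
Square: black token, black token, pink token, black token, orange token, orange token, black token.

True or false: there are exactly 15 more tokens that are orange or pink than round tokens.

False

|tokens that are orange or pink| = 23.
|round tokens| = 7.
The claim requires 23 − 7 (= 16) to equal 15, which does not hold.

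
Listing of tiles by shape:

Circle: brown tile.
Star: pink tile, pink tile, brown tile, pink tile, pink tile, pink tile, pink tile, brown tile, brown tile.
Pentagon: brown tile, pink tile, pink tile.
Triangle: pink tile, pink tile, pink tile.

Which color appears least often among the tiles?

brown

Counts by color: pink 11, brown 5.
The minimum is 5, held uniquely by brown.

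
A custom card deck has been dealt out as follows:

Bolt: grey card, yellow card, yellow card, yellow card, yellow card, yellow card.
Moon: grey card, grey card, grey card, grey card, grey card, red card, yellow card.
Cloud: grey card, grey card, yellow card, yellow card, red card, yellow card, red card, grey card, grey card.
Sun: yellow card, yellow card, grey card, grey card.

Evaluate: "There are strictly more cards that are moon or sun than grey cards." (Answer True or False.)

False

cards that are moon or sun: 11.
grey cards: 12.
The claim requires 11 > 12, which does not hold.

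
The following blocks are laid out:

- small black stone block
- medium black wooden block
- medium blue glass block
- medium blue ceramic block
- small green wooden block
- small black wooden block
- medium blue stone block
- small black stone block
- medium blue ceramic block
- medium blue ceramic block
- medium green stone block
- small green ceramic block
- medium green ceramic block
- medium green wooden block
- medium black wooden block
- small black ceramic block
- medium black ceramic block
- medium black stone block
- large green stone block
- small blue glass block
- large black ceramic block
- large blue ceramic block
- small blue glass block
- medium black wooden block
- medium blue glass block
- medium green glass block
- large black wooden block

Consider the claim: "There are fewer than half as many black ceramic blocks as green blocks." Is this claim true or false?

True

|black ceramic blocks| = 3.
|green blocks| = 7.
The claim requires 2 × 3 = 6 < 7, which holds.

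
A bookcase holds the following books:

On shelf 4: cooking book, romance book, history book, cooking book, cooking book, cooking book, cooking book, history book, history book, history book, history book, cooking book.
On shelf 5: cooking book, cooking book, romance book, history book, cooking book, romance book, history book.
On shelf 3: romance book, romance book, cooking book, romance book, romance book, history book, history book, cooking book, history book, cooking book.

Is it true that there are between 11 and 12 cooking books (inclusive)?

There are 12 cooking books.
The claim requires 11 ≤ 12 ≤ 12, which holds.

True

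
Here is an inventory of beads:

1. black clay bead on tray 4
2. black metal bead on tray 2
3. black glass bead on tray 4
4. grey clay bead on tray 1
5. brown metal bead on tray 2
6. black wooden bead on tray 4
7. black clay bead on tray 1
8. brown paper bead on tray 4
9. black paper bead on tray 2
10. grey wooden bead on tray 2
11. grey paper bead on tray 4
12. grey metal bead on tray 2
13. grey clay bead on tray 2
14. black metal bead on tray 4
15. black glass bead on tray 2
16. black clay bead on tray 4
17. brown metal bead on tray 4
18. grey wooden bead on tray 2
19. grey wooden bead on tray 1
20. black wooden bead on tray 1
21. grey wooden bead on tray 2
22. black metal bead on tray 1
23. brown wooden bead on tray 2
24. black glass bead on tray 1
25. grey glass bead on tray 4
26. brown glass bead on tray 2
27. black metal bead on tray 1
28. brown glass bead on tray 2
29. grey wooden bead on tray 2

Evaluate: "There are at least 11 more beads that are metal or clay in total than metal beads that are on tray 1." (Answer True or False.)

|beads that are metal or clay| = 12.
|metal beads on tray 1| = 2.
The claim requires 12 − 2 = 10 ≥ 11, which does not hold.

False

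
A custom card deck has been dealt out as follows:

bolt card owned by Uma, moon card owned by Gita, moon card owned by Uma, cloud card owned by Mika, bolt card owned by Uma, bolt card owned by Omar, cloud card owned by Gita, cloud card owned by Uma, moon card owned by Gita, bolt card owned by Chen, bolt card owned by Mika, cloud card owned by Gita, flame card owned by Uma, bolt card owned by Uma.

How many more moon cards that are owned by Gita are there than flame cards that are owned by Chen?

2

moon cards owned by Gita: 2.
flame cards owned by Chen: 0.
2 − 0 = 2.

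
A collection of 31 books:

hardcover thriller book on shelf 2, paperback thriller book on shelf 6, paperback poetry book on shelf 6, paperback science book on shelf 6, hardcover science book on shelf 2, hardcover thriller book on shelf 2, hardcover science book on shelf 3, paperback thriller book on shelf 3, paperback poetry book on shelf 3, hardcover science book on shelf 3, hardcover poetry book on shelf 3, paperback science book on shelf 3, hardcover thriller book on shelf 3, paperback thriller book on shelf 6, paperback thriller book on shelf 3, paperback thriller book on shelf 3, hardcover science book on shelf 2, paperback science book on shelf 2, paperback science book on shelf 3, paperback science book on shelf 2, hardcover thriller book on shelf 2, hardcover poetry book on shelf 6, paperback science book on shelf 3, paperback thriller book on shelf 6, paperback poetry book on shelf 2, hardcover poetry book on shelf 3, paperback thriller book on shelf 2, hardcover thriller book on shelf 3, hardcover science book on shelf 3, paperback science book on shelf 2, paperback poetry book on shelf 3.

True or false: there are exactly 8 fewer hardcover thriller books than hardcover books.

True

|hardcover thriller books| = 5.
|hardcover books| = 13.
The claim requires 13 − 5 (= 8) to equal 8, which holds.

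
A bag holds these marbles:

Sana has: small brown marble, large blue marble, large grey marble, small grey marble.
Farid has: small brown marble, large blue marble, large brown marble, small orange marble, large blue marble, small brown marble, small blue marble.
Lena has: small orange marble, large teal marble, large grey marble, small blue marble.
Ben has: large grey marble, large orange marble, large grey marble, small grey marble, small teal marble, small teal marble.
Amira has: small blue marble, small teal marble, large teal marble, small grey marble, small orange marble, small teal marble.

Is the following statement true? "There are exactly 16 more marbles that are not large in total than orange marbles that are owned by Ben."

There are 16 marbles that are not large.
Count of orange marbles owned by Ben: 1.
The claim requires 16 − 1 (= 15) to equal 16, which does not hold.

False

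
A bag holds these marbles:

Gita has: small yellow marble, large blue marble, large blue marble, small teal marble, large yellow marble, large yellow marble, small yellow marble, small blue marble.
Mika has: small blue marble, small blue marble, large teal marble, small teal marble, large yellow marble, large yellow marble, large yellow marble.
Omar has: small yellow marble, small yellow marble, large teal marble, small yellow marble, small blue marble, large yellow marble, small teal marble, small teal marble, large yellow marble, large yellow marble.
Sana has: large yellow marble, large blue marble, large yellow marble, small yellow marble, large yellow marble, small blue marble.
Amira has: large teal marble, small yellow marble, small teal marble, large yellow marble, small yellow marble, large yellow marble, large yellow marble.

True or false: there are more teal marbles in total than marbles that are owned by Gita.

teal marbles: 8.
marbles owned by Gita: 8.
The claim requires 8 > 8, which does not hold.

False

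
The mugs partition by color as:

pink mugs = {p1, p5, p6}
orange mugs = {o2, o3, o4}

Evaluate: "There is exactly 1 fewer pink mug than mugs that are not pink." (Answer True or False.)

|pink mugs| = 3.
|mugs that are not pink| = 3.
The claim requires 3 − 3 (= 0) to equal 1, which does not hold.

False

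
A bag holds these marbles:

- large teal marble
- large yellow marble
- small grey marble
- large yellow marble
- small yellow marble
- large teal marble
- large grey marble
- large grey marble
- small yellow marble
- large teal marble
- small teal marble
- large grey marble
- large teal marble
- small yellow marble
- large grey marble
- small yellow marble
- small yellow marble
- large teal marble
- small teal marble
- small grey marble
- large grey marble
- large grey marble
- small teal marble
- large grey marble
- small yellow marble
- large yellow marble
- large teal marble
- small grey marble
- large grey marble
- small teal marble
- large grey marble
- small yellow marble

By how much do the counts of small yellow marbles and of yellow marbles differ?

3

small yellow marbles: 7. yellow marbles: 10.
|7 − 10| = 10 − 7 = 3.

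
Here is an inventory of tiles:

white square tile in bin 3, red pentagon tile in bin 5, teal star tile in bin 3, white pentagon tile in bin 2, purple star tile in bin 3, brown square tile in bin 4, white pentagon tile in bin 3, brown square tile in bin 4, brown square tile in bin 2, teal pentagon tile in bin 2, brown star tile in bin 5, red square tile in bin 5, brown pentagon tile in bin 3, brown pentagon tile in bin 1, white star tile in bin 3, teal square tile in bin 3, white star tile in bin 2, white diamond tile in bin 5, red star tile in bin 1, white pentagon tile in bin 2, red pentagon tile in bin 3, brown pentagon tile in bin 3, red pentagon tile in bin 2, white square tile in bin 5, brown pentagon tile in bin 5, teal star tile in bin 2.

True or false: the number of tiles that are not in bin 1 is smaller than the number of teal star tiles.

False

|tiles that are not in bin 1| = 24.
|teal star tiles| = 2.
The claim requires 24 < 2, which does not hold.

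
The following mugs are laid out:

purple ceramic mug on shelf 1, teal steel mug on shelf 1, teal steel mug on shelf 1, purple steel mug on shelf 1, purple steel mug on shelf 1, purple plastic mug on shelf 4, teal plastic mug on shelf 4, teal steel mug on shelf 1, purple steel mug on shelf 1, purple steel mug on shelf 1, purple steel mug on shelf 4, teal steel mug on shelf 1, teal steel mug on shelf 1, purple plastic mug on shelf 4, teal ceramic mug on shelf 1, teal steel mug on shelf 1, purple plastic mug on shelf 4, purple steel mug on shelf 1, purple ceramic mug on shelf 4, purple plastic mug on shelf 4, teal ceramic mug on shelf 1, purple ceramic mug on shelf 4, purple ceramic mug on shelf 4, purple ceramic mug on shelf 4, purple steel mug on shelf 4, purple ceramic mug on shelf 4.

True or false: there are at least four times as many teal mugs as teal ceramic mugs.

There are 9 teal mugs.
There are 2 teal ceramic mugs.
The claim requires 9 ≥ 4 × 2 = 8, which holds.

True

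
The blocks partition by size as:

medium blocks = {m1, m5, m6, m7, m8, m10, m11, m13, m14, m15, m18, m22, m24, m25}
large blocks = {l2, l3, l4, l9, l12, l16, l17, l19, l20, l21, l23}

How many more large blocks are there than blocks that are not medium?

0

large blocks: 11.
blocks that are not medium: 11.
11 − 11 = 0.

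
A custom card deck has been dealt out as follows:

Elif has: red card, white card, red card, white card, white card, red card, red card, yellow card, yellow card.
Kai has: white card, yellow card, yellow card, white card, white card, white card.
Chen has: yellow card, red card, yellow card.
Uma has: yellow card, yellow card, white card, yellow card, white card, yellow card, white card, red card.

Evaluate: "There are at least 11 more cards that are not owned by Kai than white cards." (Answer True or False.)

Count of cards that are not owned by Kai: 20.
There are 10 white cards.
The claim requires 20 − 10 = 10 ≥ 11, which does not hold.

False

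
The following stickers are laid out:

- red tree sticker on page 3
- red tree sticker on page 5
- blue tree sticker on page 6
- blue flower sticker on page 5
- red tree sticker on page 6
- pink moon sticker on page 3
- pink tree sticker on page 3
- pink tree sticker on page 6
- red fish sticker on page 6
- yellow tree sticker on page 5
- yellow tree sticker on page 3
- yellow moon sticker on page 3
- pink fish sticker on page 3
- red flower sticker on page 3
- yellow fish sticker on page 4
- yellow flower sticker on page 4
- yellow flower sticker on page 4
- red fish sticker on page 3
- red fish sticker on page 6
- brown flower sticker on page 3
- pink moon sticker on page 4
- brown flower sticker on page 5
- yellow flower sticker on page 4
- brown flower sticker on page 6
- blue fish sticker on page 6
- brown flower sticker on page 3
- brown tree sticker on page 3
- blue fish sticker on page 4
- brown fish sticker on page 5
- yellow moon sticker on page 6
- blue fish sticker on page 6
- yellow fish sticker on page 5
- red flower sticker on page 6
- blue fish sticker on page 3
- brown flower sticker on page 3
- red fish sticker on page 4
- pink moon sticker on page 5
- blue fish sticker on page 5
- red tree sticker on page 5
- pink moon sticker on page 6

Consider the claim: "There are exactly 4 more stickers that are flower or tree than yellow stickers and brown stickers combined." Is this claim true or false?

False

There are 21 stickers that are flower or tree.
yellow stickers: 9; brown stickers: 7; combined: 9 + 7 = 16.
The claim requires 21 − 16 (= 5) to equal 4, which does not hold.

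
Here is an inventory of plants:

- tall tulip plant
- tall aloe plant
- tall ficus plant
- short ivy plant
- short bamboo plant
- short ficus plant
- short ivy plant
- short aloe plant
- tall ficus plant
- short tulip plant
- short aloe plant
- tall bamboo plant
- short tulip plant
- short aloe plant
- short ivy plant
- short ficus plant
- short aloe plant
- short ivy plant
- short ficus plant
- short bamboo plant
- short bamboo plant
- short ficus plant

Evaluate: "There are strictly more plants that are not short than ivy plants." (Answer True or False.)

|plants that are not short| = 5.
|ivy plants| = 4.
The claim requires 5 > 4, which holds.

True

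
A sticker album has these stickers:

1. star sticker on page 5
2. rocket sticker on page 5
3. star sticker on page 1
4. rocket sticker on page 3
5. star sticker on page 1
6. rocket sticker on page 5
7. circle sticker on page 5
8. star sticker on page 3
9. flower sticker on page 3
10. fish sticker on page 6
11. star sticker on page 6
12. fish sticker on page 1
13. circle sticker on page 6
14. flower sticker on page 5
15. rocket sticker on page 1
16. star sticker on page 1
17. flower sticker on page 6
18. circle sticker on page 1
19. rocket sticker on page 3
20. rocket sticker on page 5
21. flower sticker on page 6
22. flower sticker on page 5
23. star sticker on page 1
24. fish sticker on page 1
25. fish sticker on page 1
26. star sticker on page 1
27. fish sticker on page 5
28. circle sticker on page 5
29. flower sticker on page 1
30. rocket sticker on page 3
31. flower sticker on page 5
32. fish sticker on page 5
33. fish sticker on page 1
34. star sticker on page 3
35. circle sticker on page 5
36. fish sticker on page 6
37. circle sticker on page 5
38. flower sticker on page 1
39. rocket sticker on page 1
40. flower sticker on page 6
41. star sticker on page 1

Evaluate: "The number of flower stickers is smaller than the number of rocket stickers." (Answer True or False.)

|flower stickers| = 9.
|rocket stickers| = 8.
The claim requires 9 < 8, which does not hold.

False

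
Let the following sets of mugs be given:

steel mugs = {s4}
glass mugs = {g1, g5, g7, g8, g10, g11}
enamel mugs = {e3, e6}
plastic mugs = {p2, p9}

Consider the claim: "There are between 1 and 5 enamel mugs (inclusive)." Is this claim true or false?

There are 2 enamel mugs.
The claim requires 1 ≤ 2 ≤ 5, which holds.

True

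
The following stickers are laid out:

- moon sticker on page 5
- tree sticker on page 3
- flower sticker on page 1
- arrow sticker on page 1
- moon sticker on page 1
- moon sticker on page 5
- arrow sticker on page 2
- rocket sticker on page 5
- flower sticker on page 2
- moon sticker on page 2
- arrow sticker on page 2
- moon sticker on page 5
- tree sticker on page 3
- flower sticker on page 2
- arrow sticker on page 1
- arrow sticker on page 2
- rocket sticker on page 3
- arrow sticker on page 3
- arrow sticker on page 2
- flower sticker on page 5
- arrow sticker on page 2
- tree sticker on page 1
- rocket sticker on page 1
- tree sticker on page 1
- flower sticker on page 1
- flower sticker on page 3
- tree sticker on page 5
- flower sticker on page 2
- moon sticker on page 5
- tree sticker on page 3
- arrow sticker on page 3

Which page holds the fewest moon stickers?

page 3

Counts by page (restricted to moon stickers): page 5→4, page 2→1, page 1→1, page 3→0.
The minimum is 0, held uniquely by page 3.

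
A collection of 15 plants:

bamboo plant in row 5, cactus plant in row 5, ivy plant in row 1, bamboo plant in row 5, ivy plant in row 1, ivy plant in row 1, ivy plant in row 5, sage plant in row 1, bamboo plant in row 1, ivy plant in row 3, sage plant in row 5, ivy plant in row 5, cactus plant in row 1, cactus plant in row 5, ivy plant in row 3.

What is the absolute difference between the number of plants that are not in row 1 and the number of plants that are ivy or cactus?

plants that are not in row 1: 9. plants that are ivy or cactus: 10.
|9 − 10| = 10 − 9 = 1.

1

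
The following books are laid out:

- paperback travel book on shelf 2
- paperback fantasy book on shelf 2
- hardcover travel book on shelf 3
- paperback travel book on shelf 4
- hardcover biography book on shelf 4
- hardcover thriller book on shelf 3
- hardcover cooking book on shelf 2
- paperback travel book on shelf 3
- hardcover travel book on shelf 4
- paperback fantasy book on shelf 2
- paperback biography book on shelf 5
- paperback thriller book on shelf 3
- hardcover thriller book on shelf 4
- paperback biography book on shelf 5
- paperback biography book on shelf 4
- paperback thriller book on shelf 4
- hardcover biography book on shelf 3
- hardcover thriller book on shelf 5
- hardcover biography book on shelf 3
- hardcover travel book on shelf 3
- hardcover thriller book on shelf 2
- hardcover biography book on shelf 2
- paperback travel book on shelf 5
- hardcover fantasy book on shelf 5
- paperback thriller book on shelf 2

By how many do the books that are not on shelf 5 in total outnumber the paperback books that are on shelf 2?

16

books that are not on shelf 5: 20.
paperback books on shelf 2: 4.
20 − 4 = 16.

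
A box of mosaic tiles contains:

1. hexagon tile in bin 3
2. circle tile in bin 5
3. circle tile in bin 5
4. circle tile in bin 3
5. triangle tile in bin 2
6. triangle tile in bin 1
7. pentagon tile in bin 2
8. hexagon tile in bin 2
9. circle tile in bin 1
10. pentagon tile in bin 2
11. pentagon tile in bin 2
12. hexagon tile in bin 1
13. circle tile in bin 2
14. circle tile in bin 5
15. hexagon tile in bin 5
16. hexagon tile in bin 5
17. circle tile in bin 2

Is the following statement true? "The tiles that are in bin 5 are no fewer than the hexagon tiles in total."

There are 5 tiles in bin 5.
There are 5 hexagon tiles.
The claim requires 5 ≥ 5, which holds.

True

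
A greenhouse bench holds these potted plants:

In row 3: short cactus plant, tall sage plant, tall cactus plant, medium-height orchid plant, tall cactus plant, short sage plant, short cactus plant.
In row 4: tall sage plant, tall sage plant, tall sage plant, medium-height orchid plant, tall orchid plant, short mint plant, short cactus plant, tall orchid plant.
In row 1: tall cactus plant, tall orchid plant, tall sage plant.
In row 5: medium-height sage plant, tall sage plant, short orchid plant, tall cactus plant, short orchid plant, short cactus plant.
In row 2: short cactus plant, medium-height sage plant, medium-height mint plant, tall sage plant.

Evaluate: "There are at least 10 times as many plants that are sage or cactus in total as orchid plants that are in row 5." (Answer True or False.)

False

There are 19 plants that are sage or cactus.
There are 2 orchid plants in row 5.
The claim requires 19 ≥ 10 × 2 = 20, which does not hold.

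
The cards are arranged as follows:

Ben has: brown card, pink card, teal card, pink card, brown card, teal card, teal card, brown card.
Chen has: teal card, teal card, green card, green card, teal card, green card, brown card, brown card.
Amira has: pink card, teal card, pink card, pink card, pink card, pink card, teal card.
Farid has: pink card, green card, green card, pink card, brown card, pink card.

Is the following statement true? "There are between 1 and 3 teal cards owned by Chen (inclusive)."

True

|teal cards owned by Chen| = 3.
The claim requires 1 ≤ 3 ≤ 3, which holds.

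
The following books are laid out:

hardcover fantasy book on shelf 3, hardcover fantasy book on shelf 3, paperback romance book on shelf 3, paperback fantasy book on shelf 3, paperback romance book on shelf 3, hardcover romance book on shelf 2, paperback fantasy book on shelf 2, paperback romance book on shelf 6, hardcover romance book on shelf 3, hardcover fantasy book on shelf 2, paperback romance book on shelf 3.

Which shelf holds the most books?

shelf 3

Counts by shelf: shelf 3→7, shelf 2→3, shelf 6→1.
The maximum is 7, held uniquely by shelf 3.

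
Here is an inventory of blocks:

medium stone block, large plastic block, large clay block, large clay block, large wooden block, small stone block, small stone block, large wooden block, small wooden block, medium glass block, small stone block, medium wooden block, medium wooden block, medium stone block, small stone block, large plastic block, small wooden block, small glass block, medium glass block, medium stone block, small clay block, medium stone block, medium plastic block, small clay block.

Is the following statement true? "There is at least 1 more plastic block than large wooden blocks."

|plastic blocks| = 3.
|large wooden blocks| = 2.
The claim requires 3 − 2 = 1 ≥ 1, which holds.

True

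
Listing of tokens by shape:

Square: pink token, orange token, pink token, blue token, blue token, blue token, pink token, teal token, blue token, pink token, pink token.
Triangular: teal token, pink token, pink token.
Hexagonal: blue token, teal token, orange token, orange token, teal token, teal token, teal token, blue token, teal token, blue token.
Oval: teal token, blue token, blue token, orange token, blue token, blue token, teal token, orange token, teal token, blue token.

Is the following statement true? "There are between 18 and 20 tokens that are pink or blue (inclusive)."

True

There are 19 tokens that are pink or blue.
The claim requires 18 ≤ 19 ≤ 20, which holds.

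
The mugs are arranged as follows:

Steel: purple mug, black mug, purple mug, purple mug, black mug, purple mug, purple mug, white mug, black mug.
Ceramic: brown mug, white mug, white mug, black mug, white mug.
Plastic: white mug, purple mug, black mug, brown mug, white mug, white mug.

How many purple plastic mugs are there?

1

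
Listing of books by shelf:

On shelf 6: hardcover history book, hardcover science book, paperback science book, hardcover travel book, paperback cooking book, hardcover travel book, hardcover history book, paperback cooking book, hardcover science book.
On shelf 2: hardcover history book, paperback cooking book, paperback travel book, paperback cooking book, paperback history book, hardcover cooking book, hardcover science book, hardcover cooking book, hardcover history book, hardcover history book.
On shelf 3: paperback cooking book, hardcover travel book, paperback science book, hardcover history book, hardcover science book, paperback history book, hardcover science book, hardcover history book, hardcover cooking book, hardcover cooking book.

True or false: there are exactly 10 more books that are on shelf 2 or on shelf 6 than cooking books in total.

True

|books on shelf 2 or on shelf 6| = 19.
|cooking books| = 9.
The claim requires 19 − 9 (= 10) to equal 10, which holds.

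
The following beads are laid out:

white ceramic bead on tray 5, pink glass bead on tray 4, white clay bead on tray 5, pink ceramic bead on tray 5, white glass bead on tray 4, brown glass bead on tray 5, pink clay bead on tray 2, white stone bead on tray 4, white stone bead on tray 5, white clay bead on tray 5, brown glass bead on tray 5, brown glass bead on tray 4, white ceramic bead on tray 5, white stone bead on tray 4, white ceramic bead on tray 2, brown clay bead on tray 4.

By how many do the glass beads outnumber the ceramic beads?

glass beads: 5.
ceramic beads: 4.
5 − 4 = 1.

1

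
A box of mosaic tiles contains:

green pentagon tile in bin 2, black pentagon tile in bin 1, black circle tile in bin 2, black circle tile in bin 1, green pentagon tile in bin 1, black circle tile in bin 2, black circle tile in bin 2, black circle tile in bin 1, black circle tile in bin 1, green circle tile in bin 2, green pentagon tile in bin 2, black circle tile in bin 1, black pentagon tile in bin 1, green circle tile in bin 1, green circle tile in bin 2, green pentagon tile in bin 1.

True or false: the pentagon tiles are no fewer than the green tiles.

pentagon tiles: 6.
green tiles: 7.
The claim requires 6 ≥ 7, which does not hold.

False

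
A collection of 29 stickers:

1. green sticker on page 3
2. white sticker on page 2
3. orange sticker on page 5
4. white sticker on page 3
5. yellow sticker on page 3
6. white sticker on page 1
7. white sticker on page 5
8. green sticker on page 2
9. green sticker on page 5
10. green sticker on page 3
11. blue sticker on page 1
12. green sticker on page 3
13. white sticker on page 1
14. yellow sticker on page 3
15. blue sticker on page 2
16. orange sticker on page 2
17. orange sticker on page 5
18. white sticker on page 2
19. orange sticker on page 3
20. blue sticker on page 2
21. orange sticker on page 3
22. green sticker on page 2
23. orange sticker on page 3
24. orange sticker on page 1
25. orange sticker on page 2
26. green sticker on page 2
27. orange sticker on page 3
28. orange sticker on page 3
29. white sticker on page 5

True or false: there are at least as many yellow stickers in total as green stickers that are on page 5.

yellow stickers: 2.
green stickers on page 5: 1.
The claim requires 2 ≥ 1, which holds.

True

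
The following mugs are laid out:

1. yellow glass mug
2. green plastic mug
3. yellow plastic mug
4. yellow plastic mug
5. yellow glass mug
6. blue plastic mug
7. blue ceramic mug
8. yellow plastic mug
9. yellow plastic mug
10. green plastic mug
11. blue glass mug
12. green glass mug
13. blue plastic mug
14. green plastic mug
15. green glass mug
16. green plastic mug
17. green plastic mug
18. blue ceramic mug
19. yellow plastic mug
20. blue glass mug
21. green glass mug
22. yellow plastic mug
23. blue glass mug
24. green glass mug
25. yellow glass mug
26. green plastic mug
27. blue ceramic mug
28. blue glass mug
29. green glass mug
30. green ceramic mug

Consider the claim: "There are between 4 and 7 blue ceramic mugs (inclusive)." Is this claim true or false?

|blue ceramic mugs| = 3.
The claim requires 4 ≤ 3 ≤ 7, which does not hold.

False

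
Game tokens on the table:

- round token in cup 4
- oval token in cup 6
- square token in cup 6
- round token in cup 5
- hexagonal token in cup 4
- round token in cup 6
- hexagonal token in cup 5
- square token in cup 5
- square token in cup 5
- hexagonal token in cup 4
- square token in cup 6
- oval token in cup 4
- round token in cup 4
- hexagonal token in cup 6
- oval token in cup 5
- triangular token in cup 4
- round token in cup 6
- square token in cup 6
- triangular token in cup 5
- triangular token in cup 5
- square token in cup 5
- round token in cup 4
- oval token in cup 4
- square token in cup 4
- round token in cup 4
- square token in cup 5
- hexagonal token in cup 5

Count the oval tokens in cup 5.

1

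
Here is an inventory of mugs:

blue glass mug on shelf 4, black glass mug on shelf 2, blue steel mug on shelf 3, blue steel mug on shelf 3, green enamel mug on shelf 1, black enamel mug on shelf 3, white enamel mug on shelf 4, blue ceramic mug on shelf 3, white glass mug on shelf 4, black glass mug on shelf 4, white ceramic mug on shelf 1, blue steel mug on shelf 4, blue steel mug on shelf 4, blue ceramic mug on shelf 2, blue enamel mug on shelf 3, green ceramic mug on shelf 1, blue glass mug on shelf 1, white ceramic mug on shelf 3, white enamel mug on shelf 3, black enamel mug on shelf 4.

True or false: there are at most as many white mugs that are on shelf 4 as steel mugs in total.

True

|white mugs on shelf 4| = 2.
|steel mugs| = 4.
The claim requires 2 ≤ 4, which holds.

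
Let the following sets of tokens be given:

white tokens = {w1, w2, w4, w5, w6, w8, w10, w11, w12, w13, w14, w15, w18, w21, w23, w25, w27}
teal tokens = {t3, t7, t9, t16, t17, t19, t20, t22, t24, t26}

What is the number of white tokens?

17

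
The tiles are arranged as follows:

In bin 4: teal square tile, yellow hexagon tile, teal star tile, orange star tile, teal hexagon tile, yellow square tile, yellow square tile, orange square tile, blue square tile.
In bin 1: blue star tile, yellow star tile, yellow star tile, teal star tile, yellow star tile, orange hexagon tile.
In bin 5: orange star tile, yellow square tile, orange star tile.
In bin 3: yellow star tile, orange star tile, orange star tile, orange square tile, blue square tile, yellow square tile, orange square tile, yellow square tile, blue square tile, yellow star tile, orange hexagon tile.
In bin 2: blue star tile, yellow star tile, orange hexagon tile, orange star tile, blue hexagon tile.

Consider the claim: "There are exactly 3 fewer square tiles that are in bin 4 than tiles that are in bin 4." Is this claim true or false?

There are 5 square tiles in bin 4.
There are 9 tiles in bin 4.
The claim requires 9 − 5 (= 4) to equal 3, which does not hold.

False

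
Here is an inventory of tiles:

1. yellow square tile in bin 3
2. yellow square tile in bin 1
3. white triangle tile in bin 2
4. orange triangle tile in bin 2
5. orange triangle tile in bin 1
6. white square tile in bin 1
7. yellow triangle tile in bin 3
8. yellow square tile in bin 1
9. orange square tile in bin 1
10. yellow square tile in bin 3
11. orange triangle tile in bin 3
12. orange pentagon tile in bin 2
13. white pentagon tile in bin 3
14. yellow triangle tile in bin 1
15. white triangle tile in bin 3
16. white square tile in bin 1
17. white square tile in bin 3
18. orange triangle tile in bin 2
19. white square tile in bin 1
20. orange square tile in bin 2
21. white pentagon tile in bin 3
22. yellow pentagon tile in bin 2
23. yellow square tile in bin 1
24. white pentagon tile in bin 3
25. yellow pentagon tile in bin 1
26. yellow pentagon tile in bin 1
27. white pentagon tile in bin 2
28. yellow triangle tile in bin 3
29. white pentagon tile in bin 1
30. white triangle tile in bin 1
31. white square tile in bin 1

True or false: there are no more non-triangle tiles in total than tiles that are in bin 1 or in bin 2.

|non-triangle tiles| = 21.
|tiles in bin 1 or in bin 2| = 21.
The claim requires 21 ≤ 21, which holds.

True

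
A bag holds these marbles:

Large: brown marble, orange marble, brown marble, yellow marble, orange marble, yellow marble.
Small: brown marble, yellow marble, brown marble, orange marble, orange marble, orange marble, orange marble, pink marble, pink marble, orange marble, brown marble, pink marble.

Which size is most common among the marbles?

Counts by size: small 12, large 6.
The maximum is 12, held uniquely by small.

small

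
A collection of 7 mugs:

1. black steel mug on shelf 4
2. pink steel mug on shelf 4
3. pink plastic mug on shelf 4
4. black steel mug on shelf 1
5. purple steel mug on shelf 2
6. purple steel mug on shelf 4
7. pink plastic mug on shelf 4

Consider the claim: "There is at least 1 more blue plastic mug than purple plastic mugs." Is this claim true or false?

False

|blue plastic mugs| = 0.
|purple plastic mugs| = 0.
The claim requires 0 − 0 = 0 ≥ 1, which does not hold.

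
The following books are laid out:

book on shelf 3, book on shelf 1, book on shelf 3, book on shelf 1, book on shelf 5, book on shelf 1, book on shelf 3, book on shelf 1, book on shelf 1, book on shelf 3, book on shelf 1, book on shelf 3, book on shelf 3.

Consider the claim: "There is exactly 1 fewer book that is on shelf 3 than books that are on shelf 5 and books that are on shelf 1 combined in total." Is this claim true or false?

books on shelf 3: 6.
books on shelf 5: 1; books on shelf 1: 6; combined: 1 + 6 = 7.
The claim requires 7 − 6 (= 1) to equal 1, which holds.

True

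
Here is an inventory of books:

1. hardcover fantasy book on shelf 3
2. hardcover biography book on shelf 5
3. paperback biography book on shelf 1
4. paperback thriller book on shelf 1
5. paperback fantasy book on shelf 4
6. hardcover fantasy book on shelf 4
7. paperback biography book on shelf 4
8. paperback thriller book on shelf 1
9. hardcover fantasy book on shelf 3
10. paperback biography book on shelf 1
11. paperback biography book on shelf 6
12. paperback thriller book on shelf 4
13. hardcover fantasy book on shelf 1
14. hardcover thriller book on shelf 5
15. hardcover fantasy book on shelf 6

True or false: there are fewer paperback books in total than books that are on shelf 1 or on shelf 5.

There are 8 paperback books.
There are 7 books on shelf 1 or on shelf 5.
The claim requires 8 < 7, which does not hold.

False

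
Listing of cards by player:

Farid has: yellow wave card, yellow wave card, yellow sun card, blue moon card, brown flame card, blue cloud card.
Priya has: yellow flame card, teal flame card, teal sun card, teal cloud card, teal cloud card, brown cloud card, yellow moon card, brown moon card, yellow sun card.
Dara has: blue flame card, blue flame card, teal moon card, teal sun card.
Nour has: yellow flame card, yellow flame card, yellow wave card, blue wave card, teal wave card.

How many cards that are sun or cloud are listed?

8

cloud: 4; sun: 4; together 4 + 4 = 8.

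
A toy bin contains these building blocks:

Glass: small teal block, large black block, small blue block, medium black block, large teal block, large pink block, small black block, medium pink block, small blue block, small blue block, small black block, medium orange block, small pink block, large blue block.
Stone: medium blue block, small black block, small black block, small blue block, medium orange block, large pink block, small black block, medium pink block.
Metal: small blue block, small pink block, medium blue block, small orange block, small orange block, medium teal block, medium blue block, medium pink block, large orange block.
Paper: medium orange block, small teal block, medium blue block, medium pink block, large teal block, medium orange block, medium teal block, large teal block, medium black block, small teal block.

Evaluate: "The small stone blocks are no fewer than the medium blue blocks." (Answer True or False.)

True

|small stone blocks| = 4.
|medium blue blocks| = 4.
The claim requires 4 ≥ 4, which holds.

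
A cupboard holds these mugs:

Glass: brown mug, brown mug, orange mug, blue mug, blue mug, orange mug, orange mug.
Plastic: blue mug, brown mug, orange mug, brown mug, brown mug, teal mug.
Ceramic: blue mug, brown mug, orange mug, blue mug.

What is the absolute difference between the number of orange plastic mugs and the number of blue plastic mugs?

0

orange plastic mugs: 1. blue plastic mugs: 1.
|1 − 1| = 1 − 1 = 0.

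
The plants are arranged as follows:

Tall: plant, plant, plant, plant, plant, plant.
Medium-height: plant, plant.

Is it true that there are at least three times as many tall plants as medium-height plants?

There are 6 tall plants.
There are 2 medium-height plants.
The claim requires 6 ≥ 3 × 2 = 6, which holds.

True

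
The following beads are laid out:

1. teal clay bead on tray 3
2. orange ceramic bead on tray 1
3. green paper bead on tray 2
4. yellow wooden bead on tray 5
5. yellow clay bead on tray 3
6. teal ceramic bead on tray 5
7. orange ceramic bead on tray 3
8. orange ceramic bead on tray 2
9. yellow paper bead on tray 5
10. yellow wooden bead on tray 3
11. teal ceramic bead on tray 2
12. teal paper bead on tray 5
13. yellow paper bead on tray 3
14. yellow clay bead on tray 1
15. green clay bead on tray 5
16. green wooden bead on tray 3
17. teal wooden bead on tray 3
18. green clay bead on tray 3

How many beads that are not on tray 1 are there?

Total beads: 18; with the excluded value: 2; remaining 18 − 2 = 16.

16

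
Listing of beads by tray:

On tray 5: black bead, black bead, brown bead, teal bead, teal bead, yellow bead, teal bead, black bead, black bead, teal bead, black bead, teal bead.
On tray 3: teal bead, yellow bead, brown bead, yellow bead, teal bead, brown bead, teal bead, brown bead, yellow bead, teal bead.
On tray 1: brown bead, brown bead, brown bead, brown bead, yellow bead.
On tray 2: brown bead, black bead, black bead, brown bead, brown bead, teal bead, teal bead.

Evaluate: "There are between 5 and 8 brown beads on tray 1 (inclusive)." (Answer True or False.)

False

There are 4 brown beads on tray 1.
The claim requires 5 ≤ 4 ≤ 8, which does not hold.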